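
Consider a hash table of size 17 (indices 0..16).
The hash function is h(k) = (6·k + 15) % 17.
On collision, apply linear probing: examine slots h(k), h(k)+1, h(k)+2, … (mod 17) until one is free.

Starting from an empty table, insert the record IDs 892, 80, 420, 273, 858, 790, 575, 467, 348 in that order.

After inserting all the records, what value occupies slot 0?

892 hashes to 12; slot 12 is free => place at 12.
80 hashes to 2; slot 2 is free => place at 2.
420 hashes to 2; 2 taken => place at 3.
273 hashes to 4; slot 4 is free => place at 4.
858 hashes to 12; 12 taken => place at 13.
790 hashes to 12; 12,13 taken => place at 14.
575 hashes to 14; 14 taken => place at 15.
467 hashes to 12; 12,13,14,15 taken => place at 16.
348 hashes to 12; 12,13,14,15,16 taken => place at 0.
Table: [348, -, 80, 420, 273, -, -, -, -, -, -, -, 892, 858, 790, 575, 467]

348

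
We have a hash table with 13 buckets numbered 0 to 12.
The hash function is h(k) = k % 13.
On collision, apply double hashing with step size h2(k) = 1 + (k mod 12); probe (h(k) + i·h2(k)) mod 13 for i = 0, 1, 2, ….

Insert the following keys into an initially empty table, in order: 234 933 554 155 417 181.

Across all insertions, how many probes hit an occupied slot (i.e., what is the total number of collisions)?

234 hashes to 0; slot 0 is free -> place at 0.
933 hashes to 10; slot 10 is free -> place at 10.
554 hashes to 8; slot 8 is free -> place at 8.
155 hashes to 12; slot 12 is free -> place at 12.
417 hashes to 1; slot 1 is free -> place at 1.
181 hashes to 12, h2=2; 12,1 taken -> place at 3.
Table: [234, 417, ., 181, ., ., ., ., 554, ., 933, ., 155]

2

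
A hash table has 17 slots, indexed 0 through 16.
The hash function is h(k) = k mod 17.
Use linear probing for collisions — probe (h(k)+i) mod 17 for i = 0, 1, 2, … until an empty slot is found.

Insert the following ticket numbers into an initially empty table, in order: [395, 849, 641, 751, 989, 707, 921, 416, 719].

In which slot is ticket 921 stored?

395: h=4 => slot 4
849: h=16 => slot 16
641: h=12 => slot 12
751: h=3 => slot 3
989: h=3, probe 3,4,5 => slot 5
707: h=10 => slot 10
921: h=3, probe 3,4,5,6 => slot 6
416: h=8 => slot 8
719: h=5, probe 5,6,7 => slot 7
Table: [-, -, -, 751, 395, 989, 921, 719, 416, -, 707, -, 641, -, -, -, 849]

6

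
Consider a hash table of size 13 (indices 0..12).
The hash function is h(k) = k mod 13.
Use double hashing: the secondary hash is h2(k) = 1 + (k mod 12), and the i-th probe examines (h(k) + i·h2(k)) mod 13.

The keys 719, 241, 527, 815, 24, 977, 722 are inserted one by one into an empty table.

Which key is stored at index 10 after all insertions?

722

Insert 719: h=4, slot 4 empty => index 4.
Insert 241: h=7, slot 7 empty => index 7.
Insert 527: h=7, h2=12, slot 7 occupied => index 6.
Insert 815: h=9, slot 9 empty => index 9.
Insert 24: h=11, slot 11 empty => index 11.
Insert 977: h=2, slot 2 empty => index 2.
Insert 722: h=7, h2=3, slot 7 occupied => index 10.
Table: [-, -, 977, -, 719, -, 527, 241, -, 815, 722, 24, -]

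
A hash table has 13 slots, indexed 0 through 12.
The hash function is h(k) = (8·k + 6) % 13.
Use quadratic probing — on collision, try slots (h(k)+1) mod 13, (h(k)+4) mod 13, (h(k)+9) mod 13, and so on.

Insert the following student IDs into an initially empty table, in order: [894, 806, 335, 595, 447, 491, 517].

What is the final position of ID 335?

9

894 hashes to 8; slot 8 is free → place at 8.
806 hashes to 6; slot 6 is free → place at 6.
335 hashes to 8; 8 taken → place at 9.
595 hashes to 8; 8,9 taken → place at 12.
447 hashes to 7; slot 7 is free → place at 7.
491 hashes to 8; 8,9,12 taken → place at 4.
517 hashes to 8; 8,9,12,4 taken → place at 11.
Table: [., ., ., ., 491, ., 806, 447, 894, 335, ., 517, 595]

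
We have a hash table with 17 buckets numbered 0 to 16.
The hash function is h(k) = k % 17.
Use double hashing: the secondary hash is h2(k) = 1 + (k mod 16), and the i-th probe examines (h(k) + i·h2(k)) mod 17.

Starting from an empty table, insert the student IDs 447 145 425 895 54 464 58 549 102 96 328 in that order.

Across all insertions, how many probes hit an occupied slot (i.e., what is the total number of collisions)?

12

447 hashes to 5; slot 5 is free => place at 5.
145 hashes to 9; slot 9 is free => place at 9.
425 hashes to 0; slot 0 is free => place at 0.
895 hashes to 11; slot 11 is free => place at 11.
54 hashes to 3; slot 3 is free => place at 3.
464 hashes to 5, h2=1; 5 taken => place at 6.
58 hashes to 7; slot 7 is free => place at 7.
549 hashes to 5, h2=6; 5,11,0,6 taken => place at 12.
102 hashes to 0, h2=7; 0,7 taken => place at 14.
96 hashes to 11, h2=1; 11,12 taken => place at 13.
328 hashes to 5, h2=9; 5,14,6 taken => place at 15.
Table: [425, ∅, ∅, 54, ∅, 447, 464, 58, ∅, 145, ∅, 895, 549, 96, 102, 328, ∅]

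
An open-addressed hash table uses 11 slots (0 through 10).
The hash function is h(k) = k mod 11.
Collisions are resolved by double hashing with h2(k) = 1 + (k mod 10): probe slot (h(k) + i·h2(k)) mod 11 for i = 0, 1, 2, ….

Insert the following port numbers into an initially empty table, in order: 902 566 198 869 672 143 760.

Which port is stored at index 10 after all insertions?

869

902: h=0 → slot 0
566: h=5 → slot 5
198: h=0, h2=9, probe 0,9 → slot 9
869: h=0, h2=10, probe 0,10 → slot 10
672: h=1 → slot 1
143: h=0, h2=4, probe 0,4 → slot 4
760: h=1, h2=1, probe 1,2 → slot 2
Table: [902, 672, 760, —, 143, 566, —, —, —, 198, 869]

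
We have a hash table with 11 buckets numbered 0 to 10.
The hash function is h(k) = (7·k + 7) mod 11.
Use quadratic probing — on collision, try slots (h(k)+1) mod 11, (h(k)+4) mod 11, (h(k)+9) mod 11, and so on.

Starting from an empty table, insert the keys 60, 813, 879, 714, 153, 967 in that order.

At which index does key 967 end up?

3

60 hashes to 9; slot 9 is free → place at 9.
813 hashes to 0; slot 0 is free → place at 0.
879 hashes to 0; 0 taken → place at 1.
714 hashes to 0; 0,1 taken → place at 4.
153 hashes to 0; 0,1,4,9 taken → place at 5.
967 hashes to 0; 0,1,4,9,5 taken → place at 3.
Table: [813, 879, —, 967, 714, 153, —, —, —, 60, —]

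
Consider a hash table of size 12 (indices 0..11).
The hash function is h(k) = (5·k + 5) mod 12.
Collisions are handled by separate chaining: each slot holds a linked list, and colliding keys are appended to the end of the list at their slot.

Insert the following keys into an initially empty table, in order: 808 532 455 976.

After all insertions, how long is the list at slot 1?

3

Insert 808: h=1, bucket 1 empty → new chain.
Insert 532: h=1, bucket 1 nonempty → append to chain.
Insert 455: h=0, bucket 0 empty → new chain.
Insert 976: h=1, bucket 1 nonempty → append to chain.
Final buckets:
0: 455
1: 808 -> 532 -> 976
2: ∅
3: ∅
4: ∅
5: ∅
6: ∅
7: ∅
8: ∅
9: ∅
10: ∅
11: ∅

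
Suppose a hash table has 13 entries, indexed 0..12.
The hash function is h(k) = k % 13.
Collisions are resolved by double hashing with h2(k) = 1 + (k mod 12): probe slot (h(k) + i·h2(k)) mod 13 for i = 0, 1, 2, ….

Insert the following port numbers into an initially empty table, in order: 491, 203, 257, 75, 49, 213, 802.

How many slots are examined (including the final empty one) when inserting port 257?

2

491: h=10 -> slot 10
203: h=8 -> slot 8
257: h=10, h2=6, probe 10,3 -> slot 3
75: h=10, h2=4, probe 10,1 -> slot 1
49: h=10, h2=2, probe 10,12 -> slot 12
213: h=5 -> slot 5
802: h=9 -> slot 9
Table: [-, 75, -, 257, -, 213, -, -, 203, 802, 491, -, 49]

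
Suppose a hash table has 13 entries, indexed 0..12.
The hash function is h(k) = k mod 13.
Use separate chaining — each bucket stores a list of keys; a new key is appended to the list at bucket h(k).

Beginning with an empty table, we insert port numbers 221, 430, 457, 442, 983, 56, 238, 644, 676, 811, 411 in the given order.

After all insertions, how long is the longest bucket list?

3

Insert 221: h=0, bucket 0 empty -> new chain.
Insert 430: h=1, bucket 1 empty -> new chain.
Insert 457: h=2, bucket 2 empty -> new chain.
Insert 442: h=0, bucket 0 nonempty -> append to chain.
Insert 983: h=8, bucket 8 empty -> new chain.
Insert 56: h=4, bucket 4 empty -> new chain.
Insert 238: h=4, bucket 4 nonempty -> append to chain.
Insert 644: h=7, bucket 7 empty -> new chain.
Insert 676: h=0, bucket 0 nonempty -> append to chain.
Insert 811: h=5, bucket 5 empty -> new chain.
Insert 411: h=8, bucket 8 nonempty -> append to chain.
Final buckets:
0: 221 -> 442 -> 676
1: 430
2: 457
3: —
4: 56 -> 238
5: 811
6: —
7: 644
8: 983 -> 411
9: —
10: —
11: —
12: —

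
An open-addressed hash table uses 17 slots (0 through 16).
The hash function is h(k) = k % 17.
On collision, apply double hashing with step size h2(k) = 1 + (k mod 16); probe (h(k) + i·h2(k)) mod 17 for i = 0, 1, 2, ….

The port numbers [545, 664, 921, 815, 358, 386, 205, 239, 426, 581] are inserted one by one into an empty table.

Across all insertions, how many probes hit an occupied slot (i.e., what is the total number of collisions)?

545: h=1 => slot 1
664: h=1, h2=9, probe 1,10 => slot 10
921: h=3 => slot 3
815: h=16 => slot 16
358: h=1, h2=7, probe 1,8 => slot 8
386: h=12 => slot 12
205: h=1, h2=14, probe 1,15 => slot 15
239: h=1, h2=16, probe 1,0 => slot 0
426: h=1, h2=11, probe 1,12,6 => slot 6
581: h=3, h2=6, probe 3,9 => slot 9
Table: [239, 545, -, 921, -, -, 426, -, 358, 581, 664, -, 386, -, -, 205, 815]

7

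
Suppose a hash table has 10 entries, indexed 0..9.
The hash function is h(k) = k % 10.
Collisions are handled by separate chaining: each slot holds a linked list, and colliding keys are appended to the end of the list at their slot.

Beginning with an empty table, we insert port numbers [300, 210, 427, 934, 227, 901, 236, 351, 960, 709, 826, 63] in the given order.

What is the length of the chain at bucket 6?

300 -> bucket 0
210 -> bucket 0 (collision)
427 -> bucket 7
934 -> bucket 4
227 -> bucket 7 (collision)
901 -> bucket 1
236 -> bucket 6
351 -> bucket 1 (collision)
960 -> bucket 0 (collision)
709 -> bucket 9
826 -> bucket 6 (collision)
63 -> bucket 3
Final buckets:
0: 300 -> 210 -> 960
1: 901 -> 351
2: ∅
3: 63
4: 934
5: ∅
6: 236 -> 826
7: 427 -> 227
8: ∅
9: 709

2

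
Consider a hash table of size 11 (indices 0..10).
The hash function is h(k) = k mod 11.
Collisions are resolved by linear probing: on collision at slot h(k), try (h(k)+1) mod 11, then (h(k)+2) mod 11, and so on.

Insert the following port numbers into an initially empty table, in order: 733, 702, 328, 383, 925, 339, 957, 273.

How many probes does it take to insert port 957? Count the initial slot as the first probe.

733: h=7 -> slot 7
702: h=9 -> slot 9
328: h=9, probe 9,10 -> slot 10
383: h=9, probe 9,10,0 -> slot 0
925: h=1 -> slot 1
339: h=9, probe 9,10,0,1,2 -> slot 2
957: h=0, probe 0,1,2,3 -> slot 3
273: h=9, probe 9,10,0,1,2,3,4 -> slot 4
Table: [383, 925, 339, 957, 273, _, _, 733, _, 702, 328]

4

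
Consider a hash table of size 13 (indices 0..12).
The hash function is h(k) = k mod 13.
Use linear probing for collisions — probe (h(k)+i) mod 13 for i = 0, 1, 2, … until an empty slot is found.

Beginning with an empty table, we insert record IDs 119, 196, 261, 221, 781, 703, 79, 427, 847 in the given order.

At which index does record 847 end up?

7

119 hashes to 2; slot 2 is free => place at 2.
196 hashes to 1; slot 1 is free => place at 1.
261 hashes to 1; 1,2 taken => place at 3.
221 hashes to 0; slot 0 is free => place at 0.
781 hashes to 1; 1,2,3 taken => place at 4.
703 hashes to 1; 1,2,3,4 taken => place at 5.
79 hashes to 1; 1,2,3,4,5 taken => place at 6.
427 hashes to 11; slot 11 is free => place at 11.
847 hashes to 2; 2,3,4,5,6 taken => place at 7.
Table: [221, 196, 119, 261, 781, 703, 79, 847, _, _, _, 427, _]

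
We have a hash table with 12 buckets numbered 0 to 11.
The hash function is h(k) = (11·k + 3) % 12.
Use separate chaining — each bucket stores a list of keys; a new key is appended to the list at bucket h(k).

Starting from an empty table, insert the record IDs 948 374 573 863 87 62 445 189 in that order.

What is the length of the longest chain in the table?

2

Insert 948: h=3, bucket 3 empty → new chain.
Insert 374: h=1, bucket 1 empty → new chain.
Insert 573: h=6, bucket 6 empty → new chain.
Insert 863: h=4, bucket 4 empty → new chain.
Insert 87: h=0, bucket 0 empty → new chain.
Insert 62: h=1, bucket 1 nonempty → append to chain.
Insert 445: h=2, bucket 2 empty → new chain.
Insert 189: h=6, bucket 6 nonempty → append to chain.
Final buckets:
0: 87
1: 374 -> 62
2: 445
3: 948
4: 863
5: .
6: 573 -> 189
7: .
8: .
9: .
10: .
11: .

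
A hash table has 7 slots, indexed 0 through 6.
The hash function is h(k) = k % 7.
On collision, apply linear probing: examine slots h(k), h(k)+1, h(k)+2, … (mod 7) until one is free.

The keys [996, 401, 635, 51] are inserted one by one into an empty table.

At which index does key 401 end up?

996 hashes to 2; slot 2 is free => place at 2.
401 hashes to 2; 2 taken => place at 3.
635 hashes to 5; slot 5 is free => place at 5.
51 hashes to 2; 2,3 taken => place at 4.
Table: [∅, ∅, 996, 401, 51, 635, ∅]

3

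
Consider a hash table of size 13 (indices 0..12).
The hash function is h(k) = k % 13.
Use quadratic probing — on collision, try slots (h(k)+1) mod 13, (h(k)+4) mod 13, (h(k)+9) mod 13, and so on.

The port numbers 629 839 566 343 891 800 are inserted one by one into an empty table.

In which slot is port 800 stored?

629 hashes to 5; slot 5 is free => place at 5.
839 hashes to 7; slot 7 is free => place at 7.
566 hashes to 7; 7 taken => place at 8.
343 hashes to 5; 5 taken => place at 6.
891 hashes to 7; 7,8 taken => place at 11.
800 hashes to 7; 7,8,11 taken => place at 3.
Table: [., ., ., 800, ., 629, 343, 839, 566, ., ., 891, .]

3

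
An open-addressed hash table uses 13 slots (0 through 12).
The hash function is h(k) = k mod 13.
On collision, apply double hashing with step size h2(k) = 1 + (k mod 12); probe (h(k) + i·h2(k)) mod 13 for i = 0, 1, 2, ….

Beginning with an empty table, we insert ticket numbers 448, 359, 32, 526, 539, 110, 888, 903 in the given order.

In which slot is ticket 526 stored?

Insert 448: h=6, slot 6 empty => index 6.
Insert 359: h=8, slot 8 empty => index 8.
Insert 32: h=6, h2=9, slot 6 occupied => index 2.
Insert 526: h=6, h2=11, slot 6 occupied => index 4.
Insert 539: h=6, h2=12, slot 6 occupied => index 5.
Insert 110: h=6, h2=3, slot 6 occupied => index 9.
Insert 888: h=4, h2=1, slots 4,5,6 occupied => index 7.
Insert 903: h=6, h2=4, slot 6 occupied => index 10.
Table: [—, —, 32, —, 526, 539, 448, 888, 359, 110, 903, —, —]

4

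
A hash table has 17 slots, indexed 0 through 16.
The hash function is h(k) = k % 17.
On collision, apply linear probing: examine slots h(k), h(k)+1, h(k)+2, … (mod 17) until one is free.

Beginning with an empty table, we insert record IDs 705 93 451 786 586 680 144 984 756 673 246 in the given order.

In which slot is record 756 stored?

13

705 hashes to 8; slot 8 is free -> place at 8.
93 hashes to 8; 8 taken -> place at 9.
451 hashes to 9; 9 taken -> place at 10.
786 hashes to 4; slot 4 is free -> place at 4.
586 hashes to 8; 8,9,10 taken -> place at 11.
680 hashes to 0; slot 0 is free -> place at 0.
144 hashes to 8; 8,9,10,11 taken -> place at 12.
984 hashes to 15; slot 15 is free -> place at 15.
756 hashes to 8; 8,9,10,11,12 taken -> place at 13.
673 hashes to 10; 10,11,12,13 taken -> place at 14.
246 hashes to 8; 8,9,10,11,12,13,14,15 taken -> place at 16.
Table: [680, —, —, —, 786, —, —, —, 705, 93, 451, 586, 144, 756, 673, 984, 246]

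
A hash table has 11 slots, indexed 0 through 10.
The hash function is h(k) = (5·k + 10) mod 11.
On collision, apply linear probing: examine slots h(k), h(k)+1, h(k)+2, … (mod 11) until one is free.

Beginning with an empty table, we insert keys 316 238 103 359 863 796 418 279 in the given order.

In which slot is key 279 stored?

0

Insert 316: h=6, slot 6 empty -> index 6.
Insert 238: h=1, slot 1 empty -> index 1.
Insert 103: h=8, slot 8 empty -> index 8.
Insert 359: h=1, slot 1 occupied -> index 2.
Insert 863: h=2, slot 2 occupied -> index 3.
Insert 796: h=8, slot 8 occupied -> index 9.
Insert 418: h=10, slot 10 empty -> index 10.
Insert 279: h=8, slots 8,9,10 occupied -> index 0.
Table: [279, 238, 359, 863, ∅, ∅, 316, ∅, 103, 796, 418]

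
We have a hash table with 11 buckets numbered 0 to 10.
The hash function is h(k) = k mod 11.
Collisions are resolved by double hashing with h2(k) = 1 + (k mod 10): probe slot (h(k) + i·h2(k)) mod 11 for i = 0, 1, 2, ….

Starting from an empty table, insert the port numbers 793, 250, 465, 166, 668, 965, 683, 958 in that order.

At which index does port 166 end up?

Insert 793: h=1, slot 1 empty => index 1.
Insert 250: h=8, slot 8 empty => index 8.
Insert 465: h=3, slot 3 empty => index 3.
Insert 166: h=1, h2=7, slots 1,8 occupied => index 4.
Insert 668: h=8, h2=9, slot 8 occupied => index 6.
Insert 965: h=8, h2=6, slots 8,3 occupied => index 9.
Insert 683: h=1, h2=4, slot 1 occupied => index 5.
Insert 958: h=1, h2=9, slot 1 occupied => index 10.
Table: [-, 793, -, 465, 166, 683, 668, -, 250, 965, 958]

4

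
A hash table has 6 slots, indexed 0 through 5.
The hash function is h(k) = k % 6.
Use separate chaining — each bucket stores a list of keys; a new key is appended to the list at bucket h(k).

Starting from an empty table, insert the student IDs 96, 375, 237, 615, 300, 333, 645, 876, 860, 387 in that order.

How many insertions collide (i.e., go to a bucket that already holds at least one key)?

7

96 -> bucket 0
375 -> bucket 3
237 -> bucket 3 (collision)
615 -> bucket 3 (collision)
300 -> bucket 0 (collision)
333 -> bucket 3 (collision)
645 -> bucket 3 (collision)
876 -> bucket 0 (collision)
860 -> bucket 2
387 -> bucket 3 (collision)
Final buckets:
0: 96 -> 300 -> 876
1: -
2: 860
3: 375 -> 237 -> 615 -> 333 -> 645 -> 387
4: -
5: -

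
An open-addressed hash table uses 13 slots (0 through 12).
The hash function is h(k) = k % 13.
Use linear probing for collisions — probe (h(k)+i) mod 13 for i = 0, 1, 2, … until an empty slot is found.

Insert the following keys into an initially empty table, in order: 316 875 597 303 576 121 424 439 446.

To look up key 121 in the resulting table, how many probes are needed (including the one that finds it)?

316: h=4 -> slot 4
875: h=4, probe 4,5 -> slot 5
597: h=12 -> slot 12
303: h=4, probe 4,5,6 -> slot 6
576: h=4, probe 4,5,6,7 -> slot 7
121: h=4, probe 4,5,6,7,8 -> slot 8
424: h=8, probe 8,9 -> slot 9
439: h=10 -> slot 10
446: h=4, probe 4,5,6,7,8,9,10,11 -> slot 11
Table: [., ., ., ., 316, 875, 303, 576, 121, 424, 439, 446, 597]
Lookup 121: h=4, probe 4,5,6,7,8 → found at 8.

5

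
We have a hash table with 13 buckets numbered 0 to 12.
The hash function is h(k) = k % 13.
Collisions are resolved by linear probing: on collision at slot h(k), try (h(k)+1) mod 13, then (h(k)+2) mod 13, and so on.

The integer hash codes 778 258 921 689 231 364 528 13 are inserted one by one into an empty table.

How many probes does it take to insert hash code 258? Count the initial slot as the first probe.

2

778: h=11 -> slot 11
258: h=11, probe 11,12 -> slot 12
921: h=11, probe 11,12,0 -> slot 0
689: h=0, probe 0,1 -> slot 1
231: h=10 -> slot 10
364: h=0, probe 0,1,2 -> slot 2
528: h=8 -> slot 8
13: h=0, probe 0,1,2,3 -> slot 3
Table: [921, 689, 364, 13, -, -, -, -, 528, -, 231, 778, 258]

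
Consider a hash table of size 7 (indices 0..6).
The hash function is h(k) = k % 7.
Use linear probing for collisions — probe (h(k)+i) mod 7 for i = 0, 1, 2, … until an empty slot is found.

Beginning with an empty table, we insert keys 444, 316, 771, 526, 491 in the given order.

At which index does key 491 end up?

444: h=3 → slot 3
316: h=1 → slot 1
771: h=1, probe 1,2 → slot 2
526: h=1, probe 1,2,3,4 → slot 4
491: h=1, probe 1,2,3,4,5 → slot 5
Table: [_, 316, 771, 444, 526, 491, _]

5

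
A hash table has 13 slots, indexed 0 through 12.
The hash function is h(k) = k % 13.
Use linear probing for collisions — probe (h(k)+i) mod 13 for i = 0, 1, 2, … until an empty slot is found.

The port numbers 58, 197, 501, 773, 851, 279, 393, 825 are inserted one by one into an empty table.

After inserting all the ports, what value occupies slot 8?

Insert 58: h=6, slot 6 empty => index 6.
Insert 197: h=2, slot 2 empty => index 2.
Insert 501: h=7, slot 7 empty => index 7.
Insert 773: h=6, slots 6,7 occupied => index 8.
Insert 851: h=6, slots 6,7,8 occupied => index 9.
Insert 279: h=6, slots 6,7,8,9 occupied => index 10.
Insert 393: h=3, slot 3 empty => index 3.
Insert 825: h=6, slots 6,7,8,9,10 occupied => index 11.
Table: [∅, ∅, 197, 393, ∅, ∅, 58, 501, 773, 851, 279, 825, ∅]

773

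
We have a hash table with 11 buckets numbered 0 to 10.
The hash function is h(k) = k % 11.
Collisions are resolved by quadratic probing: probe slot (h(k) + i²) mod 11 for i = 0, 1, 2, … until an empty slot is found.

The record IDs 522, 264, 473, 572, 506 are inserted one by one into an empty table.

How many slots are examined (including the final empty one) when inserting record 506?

522: h=5 → slot 5
264: h=0 → slot 0
473: h=0, probe 0,1 → slot 1
572: h=0, probe 0,1,4 → slot 4
506: h=0, probe 0,1,4,9 → slot 9
Table: [264, 473, —, —, 572, 522, —, —, —, 506, —]

4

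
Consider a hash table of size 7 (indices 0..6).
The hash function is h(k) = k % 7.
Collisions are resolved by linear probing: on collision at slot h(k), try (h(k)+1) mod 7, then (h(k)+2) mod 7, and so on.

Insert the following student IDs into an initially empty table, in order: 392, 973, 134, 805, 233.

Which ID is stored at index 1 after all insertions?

973

392 hashes to 0; slot 0 is free → place at 0.
973 hashes to 0; 0 taken → place at 1.
134 hashes to 1; 1 taken → place at 2.
805 hashes to 0; 0,1,2 taken → place at 3.
233 hashes to 2; 2,3 taken → place at 4.
Table: [392, 973, 134, 805, 233, ., .]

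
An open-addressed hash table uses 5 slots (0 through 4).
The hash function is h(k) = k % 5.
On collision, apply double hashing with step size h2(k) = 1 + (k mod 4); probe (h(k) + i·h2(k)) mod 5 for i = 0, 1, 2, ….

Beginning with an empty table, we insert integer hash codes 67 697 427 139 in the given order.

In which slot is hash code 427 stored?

Insert 67: h=2, slot 2 empty -> index 2.
Insert 697: h=2, h2=2, slot 2 occupied -> index 4.
Insert 427: h=2, h2=4, slot 2 occupied -> index 1.
Insert 139: h=4, h2=4, slot 4 occupied -> index 3.
Table: [., 427, 67, 139, 697]

1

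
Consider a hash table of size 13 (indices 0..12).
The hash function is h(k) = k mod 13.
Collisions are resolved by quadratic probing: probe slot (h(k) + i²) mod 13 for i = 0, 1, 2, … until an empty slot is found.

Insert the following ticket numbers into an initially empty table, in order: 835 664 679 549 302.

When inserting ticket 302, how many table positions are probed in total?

4

Insert 835: h=3, slot 3 empty -> index 3.
Insert 664: h=1, slot 1 empty -> index 1.
Insert 679: h=3, slot 3 occupied -> index 4.
Insert 549: h=3, slots 3,4 occupied -> index 7.
Insert 302: h=3, slots 3,4,7 occupied -> index 12.
Table: [—, 664, —, 835, 679, —, —, 549, —, —, —, —, 302]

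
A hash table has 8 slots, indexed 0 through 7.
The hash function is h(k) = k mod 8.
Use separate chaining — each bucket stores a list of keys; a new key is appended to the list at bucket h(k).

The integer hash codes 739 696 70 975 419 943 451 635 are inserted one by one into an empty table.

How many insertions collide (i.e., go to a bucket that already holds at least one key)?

739 -> bucket 3
696 -> bucket 0
70 -> bucket 6
975 -> bucket 7
419 -> bucket 3 (collision)
943 -> bucket 7 (collision)
451 -> bucket 3 (collision)
635 -> bucket 3 (collision)
Final buckets:
0: 696
1: _
2: _
3: 739 -> 419 -> 451 -> 635
4: _
5: _
6: 70
7: 975 -> 943

4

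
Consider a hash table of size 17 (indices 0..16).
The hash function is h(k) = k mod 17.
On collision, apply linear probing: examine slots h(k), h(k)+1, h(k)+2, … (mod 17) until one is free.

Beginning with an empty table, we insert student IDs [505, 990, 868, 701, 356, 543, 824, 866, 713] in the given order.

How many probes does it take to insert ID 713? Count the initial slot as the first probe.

505: h=12 => slot 12
990: h=4 => slot 4
868: h=1 => slot 1
701: h=4, probe 4,5 => slot 5
356: h=16 => slot 16
543: h=16, probe 16,0 => slot 0
824: h=8 => slot 8
866: h=16, probe 16,0,1,2 => slot 2
713: h=16, probe 16,0,1,2,3 => slot 3
Table: [543, 868, 866, 713, 990, 701, -, -, 824, -, -, -, 505, -, -, -, 356]

5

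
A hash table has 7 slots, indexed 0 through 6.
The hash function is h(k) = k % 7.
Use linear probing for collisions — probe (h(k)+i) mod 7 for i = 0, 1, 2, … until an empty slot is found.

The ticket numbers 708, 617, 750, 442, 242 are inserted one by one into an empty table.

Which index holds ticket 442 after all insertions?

708: h=1 -> slot 1
617: h=1, probe 1,2 -> slot 2
750: h=1, probe 1,2,3 -> slot 3
442: h=1, probe 1,2,3,4 -> slot 4
242: h=4, probe 4,5 -> slot 5
Table: [_, 708, 617, 750, 442, 242, _]

4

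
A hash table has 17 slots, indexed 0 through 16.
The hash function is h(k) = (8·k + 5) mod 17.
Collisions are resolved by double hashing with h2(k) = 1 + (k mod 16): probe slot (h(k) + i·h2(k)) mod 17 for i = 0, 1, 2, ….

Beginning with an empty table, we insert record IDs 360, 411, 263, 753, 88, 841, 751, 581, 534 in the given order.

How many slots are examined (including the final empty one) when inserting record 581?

4

Insert 360: h=12, slot 12 empty -> index 12.
Insert 411: h=12, h2=12, slot 12 occupied -> index 7.
Insert 263: h=1, slot 1 empty -> index 1.
Insert 753: h=11, slot 11 empty -> index 11.
Insert 88: h=12, h2=9, slot 12 occupied -> index 4.
Insert 841: h=1, h2=10, slots 1,11,4 occupied -> index 14.
Insert 751: h=12, h2=16, slots 12,11 occupied -> index 10.
Insert 581: h=12, h2=6, slots 12,1,7 occupied -> index 13.
Insert 534: h=10, h2=7, slot 10 occupied -> index 0.
Table: [534, 263, ., ., 88, ., ., 411, ., ., 751, 753, 360, 581, 841, ., .]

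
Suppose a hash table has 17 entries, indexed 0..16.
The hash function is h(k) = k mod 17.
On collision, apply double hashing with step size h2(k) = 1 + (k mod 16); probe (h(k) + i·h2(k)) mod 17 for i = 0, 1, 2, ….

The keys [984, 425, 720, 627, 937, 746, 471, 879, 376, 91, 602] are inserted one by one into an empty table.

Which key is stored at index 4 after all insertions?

376

984: h=15 → slot 15
425: h=0 → slot 0
720: h=6 → slot 6
627: h=15, h2=4, probe 15,2 → slot 2
937: h=2, h2=10, probe 2,12 → slot 12
746: h=15, h2=11, probe 15,9 → slot 9
471: h=12, h2=8, probe 12,3 → slot 3
879: h=12, h2=16, probe 12,11 → slot 11
376: h=2, h2=9, probe 2,11,3,12,4 → slot 4
91: h=6, h2=12, probe 6,1 → slot 1
602: h=7 → slot 7
Table: [425, 91, 627, 471, 376, -, 720, 602, -, 746, -, 879, 937, -, -, 984, -]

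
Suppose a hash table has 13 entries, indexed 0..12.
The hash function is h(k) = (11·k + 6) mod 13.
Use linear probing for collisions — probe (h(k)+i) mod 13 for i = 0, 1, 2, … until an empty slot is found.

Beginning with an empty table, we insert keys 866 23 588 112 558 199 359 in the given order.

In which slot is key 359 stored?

5

866 hashes to 3; slot 3 is free -> place at 3.
23 hashes to 12; slot 12 is free -> place at 12.
588 hashes to 0; slot 0 is free -> place at 0.
112 hashes to 3; 3 taken -> place at 4.
558 hashes to 8; slot 8 is free -> place at 8.
199 hashes to 11; slot 11 is free -> place at 11.
359 hashes to 3; 3,4 taken -> place at 5.
Table: [588, —, —, 866, 112, 359, —, —, 558, —, —, 199, 23]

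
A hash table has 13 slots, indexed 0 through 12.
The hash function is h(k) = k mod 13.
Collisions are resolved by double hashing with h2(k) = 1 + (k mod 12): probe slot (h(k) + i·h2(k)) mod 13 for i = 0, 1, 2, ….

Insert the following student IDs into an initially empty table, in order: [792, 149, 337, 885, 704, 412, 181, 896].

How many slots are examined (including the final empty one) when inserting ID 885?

2

792: h=12 -> slot 12
149: h=6 -> slot 6
337: h=12, h2=2, probe 12,1 -> slot 1
885: h=1, h2=10, probe 1,11 -> slot 11
704: h=2 -> slot 2
412: h=9 -> slot 9
181: h=12, h2=2, probe 12,1,3 -> slot 3
896: h=12, h2=9, probe 12,8 -> slot 8
Table: [—, 337, 704, 181, —, —, 149, —, 896, 412, —, 885, 792]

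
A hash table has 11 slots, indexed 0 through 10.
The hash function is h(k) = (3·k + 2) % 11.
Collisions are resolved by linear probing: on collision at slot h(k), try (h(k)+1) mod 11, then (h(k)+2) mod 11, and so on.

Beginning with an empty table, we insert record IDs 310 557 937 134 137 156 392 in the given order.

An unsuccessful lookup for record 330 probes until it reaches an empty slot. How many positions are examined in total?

2

310: h=8 => slot 8
557: h=1 => slot 1
937: h=8, probe 8,9 => slot 9
134: h=8, probe 8,9,10 => slot 10
137: h=6 => slot 6
156: h=8, probe 8,9,10,0 => slot 0
392: h=1, probe 1,2 => slot 2
Table: [156, 557, 392, ., ., ., 137, ., 310, 937, 134]
Lookup 330: h=2, probe 2,3 → slot 3 empty, not found.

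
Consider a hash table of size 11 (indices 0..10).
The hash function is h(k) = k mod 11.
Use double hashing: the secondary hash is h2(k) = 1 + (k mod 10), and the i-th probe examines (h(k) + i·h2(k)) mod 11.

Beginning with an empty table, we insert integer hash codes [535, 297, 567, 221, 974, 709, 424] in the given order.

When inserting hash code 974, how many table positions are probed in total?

3

Insert 535: h=7, slot 7 empty → index 7.
Insert 297: h=0, slot 0 empty → index 0.
Insert 567: h=6, slot 6 empty → index 6.
Insert 221: h=1, slot 1 empty → index 1.
Insert 974: h=6, h2=5, slots 6,0 occupied → index 5.
Insert 709: h=5, h2=10, slot 5 occupied → index 4.
Insert 424: h=6, h2=5, slots 6,0,5 occupied → index 10.
Table: [297, 221, _, _, 709, 974, 567, 535, _, _, 424]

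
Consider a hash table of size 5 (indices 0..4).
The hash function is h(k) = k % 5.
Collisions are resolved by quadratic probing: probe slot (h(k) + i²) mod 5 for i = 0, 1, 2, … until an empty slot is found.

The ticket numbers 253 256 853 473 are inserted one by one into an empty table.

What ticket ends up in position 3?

Insert 253: h=3, slot 3 empty → index 3.
Insert 256: h=1, slot 1 empty → index 1.
Insert 853: h=3, slot 3 occupied → index 4.
Insert 473: h=3, slots 3,4 occupied → index 2.
Table: [., 256, 473, 253, 853]

253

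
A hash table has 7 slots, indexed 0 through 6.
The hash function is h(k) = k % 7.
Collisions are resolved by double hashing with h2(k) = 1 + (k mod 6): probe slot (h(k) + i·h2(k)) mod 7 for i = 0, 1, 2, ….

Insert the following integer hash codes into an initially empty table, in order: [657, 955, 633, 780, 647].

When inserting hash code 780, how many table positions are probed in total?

2

657 hashes to 6; slot 6 is free => place at 6.
955 hashes to 3; slot 3 is free => place at 3.
633 hashes to 3, h2=4; 3 taken => place at 0.
780 hashes to 3, h2=1; 3 taken => place at 4.
647 hashes to 3, h2=6; 3 taken => place at 2.
Table: [633, ., 647, 955, 780, ., 657]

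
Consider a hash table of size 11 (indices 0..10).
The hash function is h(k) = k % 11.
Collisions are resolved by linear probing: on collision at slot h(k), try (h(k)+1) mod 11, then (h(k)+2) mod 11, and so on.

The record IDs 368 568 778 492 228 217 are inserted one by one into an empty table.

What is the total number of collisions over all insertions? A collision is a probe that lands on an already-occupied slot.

6

368 hashes to 5; slot 5 is free → place at 5.
568 hashes to 7; slot 7 is free → place at 7.
778 hashes to 8; slot 8 is free → place at 8.
492 hashes to 8; 8 taken → place at 9.
228 hashes to 8; 8,9 taken → place at 10.
217 hashes to 8; 8,9,10 taken → place at 0.
Table: [217, ∅, ∅, ∅, ∅, 368, ∅, 568, 778, 492, 228]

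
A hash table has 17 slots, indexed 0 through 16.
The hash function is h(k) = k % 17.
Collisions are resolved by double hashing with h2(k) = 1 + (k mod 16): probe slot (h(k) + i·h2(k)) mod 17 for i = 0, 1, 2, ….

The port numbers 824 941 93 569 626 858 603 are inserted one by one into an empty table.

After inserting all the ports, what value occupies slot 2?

Insert 824: h=8, slot 8 empty → index 8.
Insert 941: h=6, slot 6 empty → index 6.
Insert 93: h=8, h2=14, slot 8 occupied → index 5.
Insert 569: h=8, h2=10, slot 8 occupied → index 1.
Insert 626: h=14, slot 14 empty → index 14.
Insert 858: h=8, h2=11, slot 8 occupied → index 2.
Insert 603: h=8, h2=12, slot 8 occupied → index 3.
Table: [∅, 569, 858, 603, ∅, 93, 941, ∅, 824, ∅, ∅, ∅, ∅, ∅, 626, ∅, ∅]

858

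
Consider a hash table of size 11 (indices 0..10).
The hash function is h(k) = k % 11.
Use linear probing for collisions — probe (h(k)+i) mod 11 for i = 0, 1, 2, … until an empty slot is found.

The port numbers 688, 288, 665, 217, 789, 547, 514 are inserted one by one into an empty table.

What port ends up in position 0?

688 hashes to 6; slot 6 is free => place at 6.
288 hashes to 2; slot 2 is free => place at 2.
665 hashes to 5; slot 5 is free => place at 5.
217 hashes to 8; slot 8 is free => place at 8.
789 hashes to 8; 8 taken => place at 9.
547 hashes to 8; 8,9 taken => place at 10.
514 hashes to 8; 8,9,10 taken => place at 0.
Table: [514, _, 288, _, _, 665, 688, _, 217, 789, 547]

514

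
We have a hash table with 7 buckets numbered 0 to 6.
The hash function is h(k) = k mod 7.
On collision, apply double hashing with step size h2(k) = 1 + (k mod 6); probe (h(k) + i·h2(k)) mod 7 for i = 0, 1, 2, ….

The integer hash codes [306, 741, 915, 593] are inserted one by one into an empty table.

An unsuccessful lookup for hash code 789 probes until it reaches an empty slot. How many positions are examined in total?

306: h=5 → slot 5
741: h=6 → slot 6
915: h=5, h2=4, probe 5,2 → slot 2
593: h=5, h2=6, probe 5,4 → slot 4
Table: [., ., 915, ., 593, 306, 741]
Lookup 789: h=5, h2=4, probe 5,2,6,3 → slot 3 empty, not found.

4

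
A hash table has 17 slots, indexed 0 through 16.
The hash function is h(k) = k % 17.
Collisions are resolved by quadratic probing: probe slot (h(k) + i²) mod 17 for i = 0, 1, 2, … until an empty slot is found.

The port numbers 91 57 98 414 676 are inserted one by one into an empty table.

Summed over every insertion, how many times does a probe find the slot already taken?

Insert 91: h=6, slot 6 empty => index 6.
Insert 57: h=6, slot 6 occupied => index 7.
Insert 98: h=13, slot 13 empty => index 13.
Insert 414: h=6, slots 6,7 occupied => index 10.
Insert 676: h=13, slot 13 occupied => index 14.
Table: [∅, ∅, ∅, ∅, ∅, ∅, 91, 57, ∅, ∅, 414, ∅, ∅, 98, 676, ∅, ∅]

4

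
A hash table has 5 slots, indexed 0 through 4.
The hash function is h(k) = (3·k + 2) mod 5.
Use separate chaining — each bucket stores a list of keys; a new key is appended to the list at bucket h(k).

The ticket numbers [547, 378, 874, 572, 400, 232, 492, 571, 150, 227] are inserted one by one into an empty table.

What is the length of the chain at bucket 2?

2

Insert 547: h=3, bucket 3 empty → new chain.
Insert 378: h=1, bucket 1 empty → new chain.
Insert 874: h=4, bucket 4 empty → new chain.
Insert 572: h=3, bucket 3 nonempty → append to chain.
Insert 400: h=2, bucket 2 empty → new chain.
Insert 232: h=3, bucket 3 nonempty → append to chain.
Insert 492: h=3, bucket 3 nonempty → append to chain.
Insert 571: h=0, bucket 0 empty → new chain.
Insert 150: h=2, bucket 2 nonempty → append to chain.
Insert 227: h=3, bucket 3 nonempty → append to chain.
Final buckets:
0: 571
1: 378
2: 400 -> 150
3: 547 -> 572 -> 232 -> 492 -> 227
4: 874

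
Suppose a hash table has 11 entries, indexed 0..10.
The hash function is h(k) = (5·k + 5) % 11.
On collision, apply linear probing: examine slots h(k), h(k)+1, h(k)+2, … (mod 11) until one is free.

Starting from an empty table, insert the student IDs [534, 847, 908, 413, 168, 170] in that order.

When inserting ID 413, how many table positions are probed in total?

Insert 534: h=2, slot 2 empty → index 2.
Insert 847: h=5, slot 5 empty → index 5.
Insert 908: h=2, slot 2 occupied → index 3.
Insert 413: h=2, slots 2,3 occupied → index 4.
Insert 168: h=9, slot 9 empty → index 9.
Insert 170: h=8, slot 8 empty → index 8.
Table: [∅, ∅, 534, 908, 413, 847, ∅, ∅, 170, 168, ∅]

3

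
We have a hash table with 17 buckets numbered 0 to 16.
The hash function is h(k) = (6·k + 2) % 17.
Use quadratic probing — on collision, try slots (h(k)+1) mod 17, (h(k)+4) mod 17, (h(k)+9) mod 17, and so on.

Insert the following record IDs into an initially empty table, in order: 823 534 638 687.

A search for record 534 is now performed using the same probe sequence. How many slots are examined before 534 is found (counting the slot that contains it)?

2

823 hashes to 10; slot 10 is free -> place at 10.
534 hashes to 10; 10 taken -> place at 11.
638 hashes to 5; slot 5 is free -> place at 5.
687 hashes to 10; 10,11 taken -> place at 14.
Table: [—, —, —, —, —, 638, —, —, —, —, 823, 534, —, —, 687, —, —]
Lookup 534: h=10, probe 10,11 → found at 11.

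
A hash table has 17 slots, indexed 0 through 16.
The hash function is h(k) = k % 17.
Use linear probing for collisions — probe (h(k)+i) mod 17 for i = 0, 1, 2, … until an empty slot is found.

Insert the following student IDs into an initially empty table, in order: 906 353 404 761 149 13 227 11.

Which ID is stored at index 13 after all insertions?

353

906 hashes to 5; slot 5 is free => place at 5.
353 hashes to 13; slot 13 is free => place at 13.
404 hashes to 13; 13 taken => place at 14.
761 hashes to 13; 13,14 taken => place at 15.
149 hashes to 13; 13,14,15 taken => place at 16.
13 hashes to 13; 13,14,15,16 taken => place at 0.
227 hashes to 6; slot 6 is free => place at 6.
11 hashes to 11; slot 11 is free => place at 11.
Table: [13, -, -, -, -, 906, 227, -, -, -, -, 11, -, 353, 404, 761, 149]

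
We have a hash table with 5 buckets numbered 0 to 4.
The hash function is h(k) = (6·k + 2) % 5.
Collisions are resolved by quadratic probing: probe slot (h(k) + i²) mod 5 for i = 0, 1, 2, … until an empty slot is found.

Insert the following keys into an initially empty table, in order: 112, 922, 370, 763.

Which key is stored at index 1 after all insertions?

Insert 112: h=4, slot 4 empty -> index 4.
Insert 922: h=4, slot 4 occupied -> index 0.
Insert 370: h=2, slot 2 empty -> index 2.
Insert 763: h=0, slot 0 occupied -> index 1.
Table: [922, 763, 370, ∅, 112]

763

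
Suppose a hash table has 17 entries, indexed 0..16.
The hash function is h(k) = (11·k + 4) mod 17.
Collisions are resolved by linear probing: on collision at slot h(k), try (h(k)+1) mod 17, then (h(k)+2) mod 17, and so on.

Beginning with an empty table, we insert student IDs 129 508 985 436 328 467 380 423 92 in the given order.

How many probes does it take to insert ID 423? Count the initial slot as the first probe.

2

Insert 129: h=12, slot 12 empty → index 12.
Insert 508: h=16, slot 16 empty → index 16.
Insert 985: h=10, slot 10 empty → index 10.
Insert 436: h=6, slot 6 empty → index 6.
Insert 328: h=8, slot 8 empty → index 8.
Insert 467: h=7, slot 7 empty → index 7.
Insert 380: h=2, slot 2 empty → index 2.
Insert 423: h=16, slot 16 occupied → index 0.
Insert 92: h=13, slot 13 empty → index 13.
Table: [423, ., 380, ., ., ., 436, 467, 328, ., 985, ., 129, 92, ., ., 508]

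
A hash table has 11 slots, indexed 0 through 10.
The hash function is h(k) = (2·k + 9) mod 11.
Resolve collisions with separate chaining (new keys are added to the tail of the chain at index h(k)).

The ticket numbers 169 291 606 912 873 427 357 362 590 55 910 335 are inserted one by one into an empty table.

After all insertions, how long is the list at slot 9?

169 -> bucket 6
291 -> bucket 8
606 -> bucket 0
912 -> bucket 7
873 -> bucket 6 (collision)
427 -> bucket 5
357 -> bucket 8 (collision)
362 -> bucket 7 (collision)
590 -> bucket 1
55 -> bucket 9
910 -> bucket 3
335 -> bucket 8 (collision)
Final buckets:
0: 606
1: 590
2: .
3: 910
4: .
5: 427
6: 169 -> 873
7: 912 -> 362
8: 291 -> 357 -> 335
9: 55
10: .

1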